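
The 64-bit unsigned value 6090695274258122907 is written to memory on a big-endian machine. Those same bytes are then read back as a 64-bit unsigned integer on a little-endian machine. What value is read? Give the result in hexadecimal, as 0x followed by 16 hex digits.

6090695274258122907 in 64-bit hexadecimal is 0x54867F15014E489B.
Stored big-endian, the bytes at ascending addresses are 54 86 7F 15 01 4E 48 9B.
Read back as little-endian, the first byte is least significant, giving 0x9B484E01157F8654.

0x9B484E01157F8654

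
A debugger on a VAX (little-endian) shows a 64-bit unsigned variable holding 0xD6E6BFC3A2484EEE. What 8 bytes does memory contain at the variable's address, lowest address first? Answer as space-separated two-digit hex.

Split into bytes (most-significant first): D6 E6 BF C3 A2 48 4E EE.
Little-endian stores the least-significant byte at the lowest address.
So at ascending addresses the bytes are EE 4E 48 A2 C3 BF E6 D6.

EE 4E 48 A2 C3 BF E6 D6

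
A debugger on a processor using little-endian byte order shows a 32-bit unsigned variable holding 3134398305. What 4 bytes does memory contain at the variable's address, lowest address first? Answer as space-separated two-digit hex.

3134398305 in hexadecimal, padded to 32 bits, is 0xBAD31F61.
Split into bytes (most-significant first): BA D3 1F 61.
Little-endian: lowest address holds the least-significant byte.
So at ascending addresses the bytes are 61 1F D3 BA.

61 1F D3 BA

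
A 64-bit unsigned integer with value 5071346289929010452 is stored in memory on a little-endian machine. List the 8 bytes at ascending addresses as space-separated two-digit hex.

5071346289929010452 in hexadecimal, padded to 64 bits, is 0x46610A94E036BD14.
Split into bytes (most-significant first): 46 61 0A 94 E0 36 BD 14.
Little-endian stores the least-significant byte at the lowest address.
So at ascending addresses the bytes are 14 BD 36 E0 94 0A 61 46.

14 BD 36 E0 94 0A 61 46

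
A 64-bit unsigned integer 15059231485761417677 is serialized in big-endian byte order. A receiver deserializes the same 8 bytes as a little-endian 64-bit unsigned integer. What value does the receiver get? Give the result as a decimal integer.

15059231485761417677 in 64-bit hexadecimal is 0xD0FD233FC32FF1CD.
Stored big-endian, the bytes at ascending addresses are D0 FD 23 3F C3 2F F1 CD.
Read back as little-endian, the first byte is least significant, giving 0xCDF12FC33F23FDD0.
0xCDF12FC33F23FDD0 = 14839694762786946512.

14839694762786946512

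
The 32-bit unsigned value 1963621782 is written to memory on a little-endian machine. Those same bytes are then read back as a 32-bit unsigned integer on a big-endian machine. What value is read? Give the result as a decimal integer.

2524777077

1963621782 in 32-bit hexadecimal is 0x750A7D96.
Stored little-endian, the bytes at ascending addresses are 96 7D 0A 75.
Read back as big-endian, the last byte is least significant, giving 0x967D0A75.
0x967D0A75 = 2524777077.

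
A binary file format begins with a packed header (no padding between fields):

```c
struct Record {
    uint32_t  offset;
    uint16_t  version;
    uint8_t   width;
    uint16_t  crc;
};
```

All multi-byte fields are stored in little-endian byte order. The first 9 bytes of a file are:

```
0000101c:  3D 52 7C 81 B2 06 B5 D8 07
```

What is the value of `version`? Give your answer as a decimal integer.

1714

`version` follows `offset` (4 bytes), so it starts at byte offset 4 and occupies 2 bytes.
Bytes at offsets 4..5: B2 06.
Little-endian: lowest address holds the least-significant byte.
Reassemble most-significant byte first: 06 B2 → 0x06B2.
0x06B2 = 1714.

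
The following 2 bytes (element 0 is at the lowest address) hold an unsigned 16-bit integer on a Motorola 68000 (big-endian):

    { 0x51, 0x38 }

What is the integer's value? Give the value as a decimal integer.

20792

Big-endian: lowest address holds the most-significant byte.
The bytes are already most-significant first: 0x5138.
0x5138 = 20792.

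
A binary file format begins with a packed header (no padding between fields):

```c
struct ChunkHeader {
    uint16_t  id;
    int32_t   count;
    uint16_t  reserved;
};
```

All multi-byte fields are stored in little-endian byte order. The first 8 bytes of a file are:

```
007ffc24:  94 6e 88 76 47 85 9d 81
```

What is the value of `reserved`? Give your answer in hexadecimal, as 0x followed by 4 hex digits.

0x819D

`reserved` follows `id` (2 B), `count` (4 B), so it starts at offset 2 + 4 = 6 and occupies 2 bytes.
Bytes at offsets 6..7: 9D 81.
Little-endian: lowest address holds the least-significant byte.
Reassemble most-significant byte first: 81 9D → 0x819D.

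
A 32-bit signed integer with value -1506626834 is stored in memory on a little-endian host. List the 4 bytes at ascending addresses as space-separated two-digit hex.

EE B2 32 A6

Two's complement of -1506626834 in 32 bits: 1506626834 = 0x59CD4D12; invert → 0xA632B2ED; add 1 → 0xA632B2EE.
Split into bytes (most-significant first): A6 32 B2 EE.
Little-endian stores the least-significant byte at the lowest address.
So at ascending addresses the bytes are EE B2 32 A6.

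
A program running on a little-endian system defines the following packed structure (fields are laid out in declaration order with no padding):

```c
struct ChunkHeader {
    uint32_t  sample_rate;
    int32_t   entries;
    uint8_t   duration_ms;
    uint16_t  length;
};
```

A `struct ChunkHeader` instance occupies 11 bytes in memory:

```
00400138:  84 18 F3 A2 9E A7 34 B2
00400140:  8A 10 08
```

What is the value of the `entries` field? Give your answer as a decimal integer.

-1305172066

`entries` follows `sample_rate` (4 bytes), so it starts at byte offset 4 and occupies 4 bytes.
Bytes at offsets 4..7: 9E A7 34 B2.
Little-endian stores the least-significant byte at the lowest address.
Reassemble most-significant byte first: B2 34 A7 9E → 0xB234A79E.
Top bit is set, so as a signed 32-bit value this is 0xB234A79E − 2^32 = -1305172066.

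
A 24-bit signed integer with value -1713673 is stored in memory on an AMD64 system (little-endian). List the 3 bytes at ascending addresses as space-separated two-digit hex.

F7 D9 E5

Two's complement of -1713673 in 24 bits: 1713673 = 0x1A2609; invert → 0xE5D9F6; add 1 → 0xE5D9F7.
Split into bytes (most-significant first): E5 D9 F7.
Little-endian stores the least-significant byte at the lowest address.
So at ascending addresses the bytes are F7 D9 E5.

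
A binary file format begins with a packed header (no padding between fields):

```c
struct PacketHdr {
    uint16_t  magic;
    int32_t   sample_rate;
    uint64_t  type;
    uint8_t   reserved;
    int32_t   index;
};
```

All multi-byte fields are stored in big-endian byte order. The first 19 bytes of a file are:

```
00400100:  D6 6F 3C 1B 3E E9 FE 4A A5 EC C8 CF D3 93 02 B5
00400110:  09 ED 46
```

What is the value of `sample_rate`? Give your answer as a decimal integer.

`sample_rate` follows `magic` (2 bytes), so it starts at byte offset 2 and occupies 4 bytes.
Bytes at offsets 2..5: 3C 1B 3E E9.
In big-endian order the high byte comes first in memory.
The bytes are already most-significant first: 0x3C1B3EE9.
0x3C1B3EE9 = 1008418537.

1008418537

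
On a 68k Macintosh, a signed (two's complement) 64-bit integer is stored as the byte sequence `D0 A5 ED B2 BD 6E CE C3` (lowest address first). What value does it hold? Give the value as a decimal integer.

Big-endian: lowest address holds the most-significant byte.
The bytes are already most-significant first: 0xD0A5EDB2BD6ECEC3.
Top bit is set, so as a signed 64-bit value this is 0xD0A5EDB2BD6ECEC3 − 2^64 = -3412059790725165373.

-3412059790725165373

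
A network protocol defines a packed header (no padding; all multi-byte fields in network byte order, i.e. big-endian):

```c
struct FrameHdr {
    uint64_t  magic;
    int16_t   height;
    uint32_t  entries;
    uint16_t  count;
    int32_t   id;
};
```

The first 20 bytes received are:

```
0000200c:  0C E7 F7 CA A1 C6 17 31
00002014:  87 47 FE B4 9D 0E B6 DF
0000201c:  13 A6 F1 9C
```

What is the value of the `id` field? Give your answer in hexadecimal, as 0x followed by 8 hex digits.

`id` follows `magic` (8 B), `height` (2 B), `entries` (4 B), `count` (2 B), so it starts at offset 8 + 2 + 4 + 2 = 16 and occupies 4 bytes.
Bytes at offsets 16..19: 13 A6 F1 9C.
In big-endian order the high byte comes first in memory.
The bytes are already most-significant first: 0x13A6F19C.

0x13A6F19C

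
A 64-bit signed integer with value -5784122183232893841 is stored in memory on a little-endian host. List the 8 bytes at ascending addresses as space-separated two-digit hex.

6F 4C F2 1A 85 AB BA AF

Two's complement of -5784122183232893841 in 64 bits: 5784122183232893841 = 0x5045547AE50DB391; invert → 0xAFBAAB851AF24C6E; add 1 → 0xAFBAAB851AF24C6F.
Split into bytes (most-significant first): AF BA AB 85 1A F2 4C 6F.
In little-endian order the low byte comes first in memory.
So at ascending addresses the bytes are 6F 4C F2 1A 85 AB BA AF.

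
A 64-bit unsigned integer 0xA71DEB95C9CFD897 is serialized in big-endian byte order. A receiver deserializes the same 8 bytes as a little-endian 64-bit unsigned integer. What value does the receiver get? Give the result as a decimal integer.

Stored big-endian, the bytes at ascending addresses are A7 1D EB 95 C9 CF D8 97.
Read back as little-endian, the first byte is least significant, giving 0x97D8CFC995EB1DA7.
0x97D8CFC995EB1DA7 = 10941723759407209895.

10941723759407209895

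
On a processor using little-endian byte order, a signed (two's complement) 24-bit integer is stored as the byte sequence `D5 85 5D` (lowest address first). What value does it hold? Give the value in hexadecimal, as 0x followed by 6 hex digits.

0x5D85D5

Little-endian: lowest address holds the least-significant byte.
Reassemble most-significant byte first: 5D 85 D5 → 0x5D85D5.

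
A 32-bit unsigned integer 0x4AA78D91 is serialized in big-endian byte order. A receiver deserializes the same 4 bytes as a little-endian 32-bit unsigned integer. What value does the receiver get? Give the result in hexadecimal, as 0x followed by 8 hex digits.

Stored big-endian, the bytes at ascending addresses are 4A A7 8D 91.
Read back as little-endian, the first byte is least significant, giving 0x918DA74A.

0x918DA74A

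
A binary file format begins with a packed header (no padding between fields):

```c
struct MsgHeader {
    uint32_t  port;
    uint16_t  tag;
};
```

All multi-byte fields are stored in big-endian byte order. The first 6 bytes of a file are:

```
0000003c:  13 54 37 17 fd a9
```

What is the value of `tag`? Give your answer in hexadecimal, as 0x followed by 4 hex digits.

0xFDA9

`tag` follows `port` (4 bytes), so it starts at byte offset 4 and occupies 2 bytes.
Bytes at offsets 4..5: FD A9.
Big-endian stores the most-significant byte at the lowest address.
The bytes are already most-significant first: 0xFDA9.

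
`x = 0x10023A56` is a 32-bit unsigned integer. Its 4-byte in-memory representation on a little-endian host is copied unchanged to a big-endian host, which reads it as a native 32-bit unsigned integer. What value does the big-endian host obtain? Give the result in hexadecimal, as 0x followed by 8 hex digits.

Stored little-endian, the bytes at ascending addresses are 56 3A 02 10.
Read back as big-endian, the last byte is least significant, giving 0x563A0210.

0x563A0210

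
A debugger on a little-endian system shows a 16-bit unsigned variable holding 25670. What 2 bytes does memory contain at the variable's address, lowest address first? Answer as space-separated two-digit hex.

25670 in hexadecimal, padded to 16 bits, is 0x6446.
Split into bytes (most-significant first): 64 46.
Little-endian stores the least-significant byte at the lowest address.
So at ascending addresses the bytes are 46 64.

46 64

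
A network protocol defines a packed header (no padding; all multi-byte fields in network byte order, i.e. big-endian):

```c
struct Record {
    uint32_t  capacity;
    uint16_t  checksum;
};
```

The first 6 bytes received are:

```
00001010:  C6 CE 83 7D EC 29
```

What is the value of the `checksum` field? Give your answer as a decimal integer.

`checksum` follows `capacity` (4 bytes), so it starts at byte offset 4 and occupies 2 bytes.
Bytes at offsets 4..5: EC 29.
Big-endian stores the most-significant byte at the lowest address.
The bytes are already most-significant first: 0xEC29.
0xEC29 = 60457.

60457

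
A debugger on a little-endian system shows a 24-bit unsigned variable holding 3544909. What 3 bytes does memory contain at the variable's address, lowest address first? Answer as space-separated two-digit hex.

3544909 in hexadecimal, padded to 24 bits, is 0x36174D.
Split into bytes (most-significant first): 36 17 4D.
Little-endian stores the least-significant byte at the lowest address.
So at ascending addresses the bytes are 4D 17 36.

4D 17 36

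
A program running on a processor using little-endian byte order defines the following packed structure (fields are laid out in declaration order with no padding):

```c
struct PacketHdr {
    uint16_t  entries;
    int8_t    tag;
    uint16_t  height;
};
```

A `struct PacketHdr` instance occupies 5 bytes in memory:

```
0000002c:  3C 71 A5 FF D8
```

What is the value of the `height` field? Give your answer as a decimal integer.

`height` follows `entries` (2 B), `tag` (1 B), so it starts at offset 2 + 1 = 3 and occupies 2 bytes.
Bytes at offsets 3..4: FF D8.
Little-endian stores the least-significant byte at the lowest address.
Reassemble most-significant byte first: D8 FF → 0xD8FF.
0xD8FF = 55551.

55551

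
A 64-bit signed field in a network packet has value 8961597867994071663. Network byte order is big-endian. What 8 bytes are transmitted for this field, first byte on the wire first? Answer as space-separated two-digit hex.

7C 5D FD C7 C5 AF 42 6F

8961597867994071663 in hexadecimal, padded to 64 bits, is 0x7C5DFDC7C5AF426F.
Split into bytes (most-significant first): 7C 5D FD C7 C5 AF 42 6F.
Big-endian: lowest address holds the most-significant byte.
So the memory order matches the most-significant-first order: 7C 5D FD C7 C5 AF 42 6F.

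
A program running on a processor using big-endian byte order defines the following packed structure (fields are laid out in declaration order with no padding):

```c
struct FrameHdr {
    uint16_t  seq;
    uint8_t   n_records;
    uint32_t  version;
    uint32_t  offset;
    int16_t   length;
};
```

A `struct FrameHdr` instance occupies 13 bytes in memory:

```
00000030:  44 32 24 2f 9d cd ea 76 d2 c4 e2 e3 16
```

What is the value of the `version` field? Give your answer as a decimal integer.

798871018

`version` follows `seq` (2 B), `n_records` (1 B), so it starts at offset 2 + 1 = 3 and occupies 4 bytes.
Bytes at offsets 3..6: 2F 9D CD EA.
In big-endian order the high byte comes first in memory.
The bytes are already most-significant first: 0x2F9DCDEA.
0x2F9DCDEA = 798871018.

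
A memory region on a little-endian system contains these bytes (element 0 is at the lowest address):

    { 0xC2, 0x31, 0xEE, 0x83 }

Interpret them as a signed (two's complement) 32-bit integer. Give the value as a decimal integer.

-2081541694

Little-endian: lowest address holds the least-significant byte.
Reassemble most-significant byte first: 83 EE 31 C2 → 0x83EE31C2.
Top bit is set, so as a signed 32-bit value this is 0x83EE31C2 − 2^32 = -2081541694.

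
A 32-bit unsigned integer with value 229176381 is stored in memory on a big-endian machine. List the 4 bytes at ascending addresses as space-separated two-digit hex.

229176381 in hexadecimal, padded to 32 bits, is 0x0DA8F43D.
Split into bytes (most-significant first): 0D A8 F4 3D.
In big-endian order the high byte comes first in memory.
So the memory order matches the most-significant-first order: 0D A8 F4 3D.

0D A8 F4 3D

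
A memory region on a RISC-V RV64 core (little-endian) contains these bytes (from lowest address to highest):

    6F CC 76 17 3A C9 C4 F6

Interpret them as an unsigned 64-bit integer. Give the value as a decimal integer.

Little-endian stores the least-significant byte at the lowest address.
Reassemble most-significant byte first: F6 C4 C9 3A 17 76 CC 6F → 0xF6C4C93A1776CC6F.
0xF6C4C93A1776CC6F = 17781558480104508527.

17781558480104508527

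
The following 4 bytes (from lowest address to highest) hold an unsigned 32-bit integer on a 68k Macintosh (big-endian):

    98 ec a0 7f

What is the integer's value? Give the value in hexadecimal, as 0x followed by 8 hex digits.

Big-endian stores the most-significant byte at the lowest address.
The bytes are already most-significant first: 0x98ECA07F.

0x98ECA07F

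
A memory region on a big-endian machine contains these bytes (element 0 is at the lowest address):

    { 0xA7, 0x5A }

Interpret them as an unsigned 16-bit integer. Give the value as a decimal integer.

Big-endian: lowest address holds the most-significant byte.
The bytes are already most-significant first: 0xA75A.
0xA75A = 42842.

42842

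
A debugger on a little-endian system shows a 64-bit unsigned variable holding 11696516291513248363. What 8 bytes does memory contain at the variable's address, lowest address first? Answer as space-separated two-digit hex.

6B 6A 37 A9 98 5F 52 A2

11696516291513248363 in hexadecimal, padded to 64 bits, is 0xA2525F98A9376A6B.
Split into bytes (most-significant first): A2 52 5F 98 A9 37 6A 6B.
Little-endian: lowest address holds the least-significant byte.
So at ascending addresses the bytes are 6B 6A 37 A9 98 5F 52 A2.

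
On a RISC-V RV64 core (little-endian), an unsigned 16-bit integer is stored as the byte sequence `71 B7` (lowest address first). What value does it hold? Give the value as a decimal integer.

Little-endian: lowest address holds the least-significant byte.
Reassemble most-significant byte first: B7 71 → 0xB771.
0xB771 = 46961.

46961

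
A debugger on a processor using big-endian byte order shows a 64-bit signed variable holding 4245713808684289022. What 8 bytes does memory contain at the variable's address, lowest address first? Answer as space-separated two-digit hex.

4245713808684289022 in hexadecimal, padded to 64 bits, is 0x3AEBCE36D8990BFE.
Split into bytes (most-significant first): 3A EB CE 36 D8 99 0B FE.
In big-endian order the high byte comes first in memory.
So the memory order matches the most-significant-first order: 3A EB CE 36 D8 99 0B FE.

3A EB CE 36 D8 99 0B FE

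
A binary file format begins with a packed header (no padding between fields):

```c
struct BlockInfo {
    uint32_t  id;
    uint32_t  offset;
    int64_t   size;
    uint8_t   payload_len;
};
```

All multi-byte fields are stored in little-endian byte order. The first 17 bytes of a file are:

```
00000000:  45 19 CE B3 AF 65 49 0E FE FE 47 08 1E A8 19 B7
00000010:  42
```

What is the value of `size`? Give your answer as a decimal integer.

-5252982643409551618

`size` follows `id` (4 B), `offset` (4 B), so it starts at offset 4 + 4 = 8 and occupies 8 bytes.
Bytes at offsets 8..15: FE FE 47 08 1E A8 19 B7.
Little-endian: lowest address holds the least-significant byte.
Reassemble most-significant byte first: B7 19 A8 1E 08 47 FE FE → 0xB719A81E0847FEFE.
Top bit is set, so as a signed 64-bit value this is 0xB719A81E0847FEFE − 2^64 = -5252982643409551618.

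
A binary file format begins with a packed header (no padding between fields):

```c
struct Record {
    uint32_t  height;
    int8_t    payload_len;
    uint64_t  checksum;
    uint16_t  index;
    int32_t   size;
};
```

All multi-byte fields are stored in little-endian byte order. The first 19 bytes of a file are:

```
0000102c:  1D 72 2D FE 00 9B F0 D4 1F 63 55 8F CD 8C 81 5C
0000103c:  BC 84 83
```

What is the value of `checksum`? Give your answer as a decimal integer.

14812151583669022875

`checksum` follows `height` (4 B), `payload_len` (1 B), so it starts at offset 4 + 1 = 5 and occupies 8 bytes.
Bytes at offsets 5..12: 9B F0 D4 1F 63 55 8F CD.
Little-endian stores the least-significant byte at the lowest address.
Reassemble most-significant byte first: CD 8F 55 63 1F D4 F0 9B → 0xCD8F55631FD4F09B.
0xCD8F55631FD4F09B = 14812151583669022875.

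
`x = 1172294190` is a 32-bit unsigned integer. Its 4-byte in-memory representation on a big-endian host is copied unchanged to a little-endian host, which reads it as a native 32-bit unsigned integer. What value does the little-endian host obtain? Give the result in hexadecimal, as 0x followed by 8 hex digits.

0x2ECADF45

1172294190 in 32-bit hexadecimal is 0x45DFCA2E.
Stored big-endian, the bytes at ascending addresses are 45 DF CA 2E.
Read back as little-endian, the first byte is least significant, giving 0x2ECADF45.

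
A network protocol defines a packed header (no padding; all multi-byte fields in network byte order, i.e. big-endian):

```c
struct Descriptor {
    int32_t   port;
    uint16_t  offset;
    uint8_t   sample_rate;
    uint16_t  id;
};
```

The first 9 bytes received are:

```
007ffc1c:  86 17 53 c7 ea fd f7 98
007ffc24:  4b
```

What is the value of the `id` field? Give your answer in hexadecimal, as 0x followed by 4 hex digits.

0x984B

`id` follows `port` (4 B), `offset` (2 B), `sample_rate` (1 B), so it starts at offset 4 + 2 + 1 = 7 and occupies 2 bytes.
Bytes at offsets 7..8: 98 4B.
Big-endian stores the most-significant byte at the lowest address.
The bytes are already most-significant first: 0x984B.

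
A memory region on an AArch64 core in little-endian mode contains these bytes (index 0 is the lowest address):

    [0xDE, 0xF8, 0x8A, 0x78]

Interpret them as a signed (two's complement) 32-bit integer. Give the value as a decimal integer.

2022373598

In little-endian order the low byte comes first in memory.
Reassemble most-significant byte first: 78 8A F8 DE → 0x788AF8DE.
0x788AF8DE = 2022373598.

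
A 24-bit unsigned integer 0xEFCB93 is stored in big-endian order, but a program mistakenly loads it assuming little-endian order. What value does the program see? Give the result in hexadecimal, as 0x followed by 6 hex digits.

0x93CBEF

Stored big-endian, the bytes at ascending addresses are EF CB 93.
Read back as little-endian, the first byte is least significant, giving 0x93CBEF.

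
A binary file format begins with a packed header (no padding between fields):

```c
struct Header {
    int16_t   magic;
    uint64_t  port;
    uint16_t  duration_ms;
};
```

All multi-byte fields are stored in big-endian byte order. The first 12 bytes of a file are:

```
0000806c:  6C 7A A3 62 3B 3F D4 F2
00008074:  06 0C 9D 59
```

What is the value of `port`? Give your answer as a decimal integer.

`port` follows `magic` (2 bytes), so it starts at byte offset 2 and occupies 8 bytes.
Bytes at offsets 2..9: A3 62 3B 3F D4 F2 06 0C.
In big-endian order the high byte comes first in memory.
The bytes are already most-significant first: 0xA3623B3FD4F2060C.
0xA3623B3FD4F2060C = 11773037521241507340.

11773037521241507340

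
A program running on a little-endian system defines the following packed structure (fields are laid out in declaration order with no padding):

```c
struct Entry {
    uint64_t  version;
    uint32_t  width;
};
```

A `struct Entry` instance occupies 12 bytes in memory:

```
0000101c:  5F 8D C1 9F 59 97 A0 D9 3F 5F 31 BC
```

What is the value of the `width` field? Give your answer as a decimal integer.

3157352255

`width` follows `version` (8 bytes), so it starts at byte offset 8 and occupies 4 bytes.
Bytes at offsets 8..11: 3F 5F 31 BC.
In little-endian order the low byte comes first in memory.
Reassemble most-significant byte first: BC 31 5F 3F → 0xBC315F3F.
0xBC315F3F = 3157352255.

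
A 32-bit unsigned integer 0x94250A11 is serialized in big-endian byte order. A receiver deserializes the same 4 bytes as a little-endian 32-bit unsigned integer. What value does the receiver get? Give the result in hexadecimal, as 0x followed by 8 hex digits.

Stored big-endian, the bytes at ascending addresses are 94 25 0A 11.
Read back as little-endian, the first byte is least significant, giving 0x110A2594.

0x110A2594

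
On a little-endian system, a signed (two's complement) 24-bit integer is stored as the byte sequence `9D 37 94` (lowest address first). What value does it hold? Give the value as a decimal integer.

Little-endian stores the least-significant byte at the lowest address.
Reassemble most-significant byte first: 94 37 9D → 0x94379D.
Top bit is set, so as a signed 24-bit value this is 0x94379D − 2^24 = -7063651.

-7063651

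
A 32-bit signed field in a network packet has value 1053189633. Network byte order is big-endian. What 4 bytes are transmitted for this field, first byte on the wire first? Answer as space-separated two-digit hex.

3E C6 66 01

1053189633 in hexadecimal, padded to 32 bits, is 0x3EC66601.
Split into bytes (most-significant first): 3E C6 66 01.
Big-endian: lowest address holds the most-significant byte.
So the memory order matches the most-significant-first order: 3E C6 66 01.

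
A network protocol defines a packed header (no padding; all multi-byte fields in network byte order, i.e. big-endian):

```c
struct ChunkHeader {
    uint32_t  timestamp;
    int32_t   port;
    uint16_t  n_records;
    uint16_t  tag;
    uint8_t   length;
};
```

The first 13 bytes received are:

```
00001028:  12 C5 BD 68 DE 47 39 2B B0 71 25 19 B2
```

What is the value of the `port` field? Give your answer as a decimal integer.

`port` follows `timestamp` (4 bytes), so it starts at byte offset 4 and occupies 4 bytes.
Bytes at offsets 4..7: DE 47 39 2B.
Big-endian stores the most-significant byte at the lowest address.
The bytes are already most-significant first: 0xDE47392B.
Top bit is set, so as a signed 32-bit value this is 0xDE47392B − 2^32 = -565757653.

-565757653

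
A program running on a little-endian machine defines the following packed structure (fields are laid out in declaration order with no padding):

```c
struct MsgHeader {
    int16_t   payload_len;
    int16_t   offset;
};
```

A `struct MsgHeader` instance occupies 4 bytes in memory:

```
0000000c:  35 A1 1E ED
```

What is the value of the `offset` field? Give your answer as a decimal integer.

`offset` follows `payload_len` (2 bytes), so it starts at byte offset 2 and occupies 2 bytes.
Bytes at offsets 2..3: 1E ED.
Little-endian stores the least-significant byte at the lowest address.
Reassemble most-significant byte first: ED 1E → 0xED1E.
Top bit is set, so as a signed 16-bit value this is 0xED1E − 2^16 = -4834.

-4834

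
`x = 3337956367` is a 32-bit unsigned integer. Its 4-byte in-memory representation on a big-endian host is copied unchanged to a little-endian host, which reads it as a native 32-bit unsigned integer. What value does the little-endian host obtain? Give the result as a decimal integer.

254604742

3337956367 in 32-bit hexadecimal is 0xC6F52C0F.
Stored big-endian, the bytes at ascending addresses are C6 F5 2C 0F.
Read back as little-endian, the first byte is least significant, giving 0x0F2CF5C6.
0x0F2CF5C6 = 254604742.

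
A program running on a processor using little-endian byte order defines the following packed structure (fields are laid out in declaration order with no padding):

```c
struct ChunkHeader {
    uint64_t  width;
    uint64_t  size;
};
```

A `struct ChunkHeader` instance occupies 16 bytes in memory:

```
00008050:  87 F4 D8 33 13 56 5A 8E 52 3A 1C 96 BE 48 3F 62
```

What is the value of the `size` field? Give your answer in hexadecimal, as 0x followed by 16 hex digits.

`size` follows `width` (8 bytes), so it starts at byte offset 8 and occupies 8 bytes.
Bytes at offsets 8..15: 52 3A 1C 96 BE 48 3F 62.
Little-endian stores the least-significant byte at the lowest address.
Reassemble most-significant byte first: 62 3F 48 BE 96 1C 3A 52 → 0x623F48BE961C3A52.

0x623F48BE961C3A52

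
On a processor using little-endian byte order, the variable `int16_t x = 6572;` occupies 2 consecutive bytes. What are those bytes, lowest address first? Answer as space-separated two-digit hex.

6572 in hexadecimal, padded to 16 bits, is 0x19AC.
Split into bytes (most-significant first): 19 AC.
Little-endian: lowest address holds the least-significant byte.
So at ascending addresses the bytes are AC 19.

AC 19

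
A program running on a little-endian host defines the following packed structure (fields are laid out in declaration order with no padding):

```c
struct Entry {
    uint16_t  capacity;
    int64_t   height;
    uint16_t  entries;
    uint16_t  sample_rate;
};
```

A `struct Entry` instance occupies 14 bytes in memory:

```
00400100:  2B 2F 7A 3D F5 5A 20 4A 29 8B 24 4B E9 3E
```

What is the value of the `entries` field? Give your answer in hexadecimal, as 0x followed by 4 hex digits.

`entries` follows `capacity` (2 B), `height` (8 B), so it starts at offset 2 + 8 = 10 and occupies 2 bytes.
Bytes at offsets 10..11: 24 4B.
Little-endian stores the least-significant byte at the lowest address.
Reassemble most-significant byte first: 4B 24 → 0x4B24.

0x4B24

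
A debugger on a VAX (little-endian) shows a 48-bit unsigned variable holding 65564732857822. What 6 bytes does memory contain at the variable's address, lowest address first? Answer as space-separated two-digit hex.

65564732857822 in hexadecimal, padded to 48 bits, is 0x3BA17A9C9DDE.
Split into bytes (most-significant first): 3B A1 7A 9C 9D DE.
Little-endian stores the least-significant byte at the lowest address.
So at ascending addresses the bytes are DE 9D 9C 7A A1 3B.

DE 9D 9C 7A A1 3B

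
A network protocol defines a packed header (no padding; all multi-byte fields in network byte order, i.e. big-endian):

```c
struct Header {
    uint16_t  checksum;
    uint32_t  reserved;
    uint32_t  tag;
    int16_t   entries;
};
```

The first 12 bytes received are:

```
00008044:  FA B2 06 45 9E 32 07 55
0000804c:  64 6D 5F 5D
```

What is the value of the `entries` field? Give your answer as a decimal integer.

24413

`entries` follows `checksum` (2 B), `reserved` (4 B), `tag` (4 B), so it starts at offset 2 + 4 + 4 = 10 and occupies 2 bytes.
Bytes at offsets 10..11: 5F 5D.
Big-endian: lowest address holds the most-significant byte.
The bytes are already most-significant first: 0x5F5D.
0x5F5D = 24413.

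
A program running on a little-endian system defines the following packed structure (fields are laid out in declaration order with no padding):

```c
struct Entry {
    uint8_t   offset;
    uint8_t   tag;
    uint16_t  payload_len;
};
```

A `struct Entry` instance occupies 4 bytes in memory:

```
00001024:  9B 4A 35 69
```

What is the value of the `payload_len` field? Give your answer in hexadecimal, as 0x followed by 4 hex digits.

0x6935

`payload_len` follows `offset` (1 B), `tag` (1 B), so it starts at offset 1 + 1 = 2 and occupies 2 bytes.
Bytes at offsets 2..3: 35 69.
Little-endian: lowest address holds the least-significant byte.
Reassemble most-significant byte first: 69 35 → 0x6935.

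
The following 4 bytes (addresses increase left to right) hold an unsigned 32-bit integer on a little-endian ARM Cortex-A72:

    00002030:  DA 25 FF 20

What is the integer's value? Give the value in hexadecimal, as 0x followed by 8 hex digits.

In little-endian order the low byte comes first in memory.
Reassemble most-significant byte first: 20 FF 25 DA → 0x20FF25DA.

0x20FF25DA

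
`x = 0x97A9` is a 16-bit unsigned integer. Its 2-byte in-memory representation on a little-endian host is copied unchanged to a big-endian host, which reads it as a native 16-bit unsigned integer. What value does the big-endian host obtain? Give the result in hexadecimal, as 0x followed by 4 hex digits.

Stored little-endian, the bytes at ascending addresses are A9 97.
Read back as big-endian, the last byte is least significant, giving 0xA997.

0xA997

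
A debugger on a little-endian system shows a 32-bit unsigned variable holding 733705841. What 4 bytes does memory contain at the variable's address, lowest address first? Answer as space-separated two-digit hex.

733705841 in hexadecimal, padded to 32 bits, is 0x2BBB7671.
Split into bytes (most-significant first): 2B BB 76 71.
Little-endian: lowest address holds the least-significant byte.
So at ascending addresses the bytes are 71 76 BB 2B.

71 76 BB 2B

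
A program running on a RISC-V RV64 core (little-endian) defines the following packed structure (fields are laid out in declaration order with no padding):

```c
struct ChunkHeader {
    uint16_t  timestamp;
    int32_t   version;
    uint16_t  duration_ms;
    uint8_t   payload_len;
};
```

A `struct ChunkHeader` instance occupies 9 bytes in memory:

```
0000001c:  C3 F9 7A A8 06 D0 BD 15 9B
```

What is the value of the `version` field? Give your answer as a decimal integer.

-804870022

`version` follows `timestamp` (2 bytes), so it starts at byte offset 2 and occupies 4 bytes.
Bytes at offsets 2..5: 7A A8 06 D0.
Little-endian stores the least-significant byte at the lowest address.
Reassemble most-significant byte first: D0 06 A8 7A → 0xD006A87A.
Top bit is set, so as a signed 32-bit value this is 0xD006A87A − 2^32 = -804870022.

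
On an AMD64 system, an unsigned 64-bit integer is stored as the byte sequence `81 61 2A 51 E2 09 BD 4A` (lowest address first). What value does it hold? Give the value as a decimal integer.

Little-endian: lowest address holds the least-significant byte.
Reassemble most-significant byte first: 4A BD 09 E2 51 2A 61 81 → 0x4ABD09E2512A6181.
0x4ABD09E2512A6181 = 5385471597033972097.

5385471597033972097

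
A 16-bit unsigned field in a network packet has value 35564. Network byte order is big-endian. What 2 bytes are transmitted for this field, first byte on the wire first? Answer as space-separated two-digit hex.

35564 in hexadecimal, padded to 16 bits, is 0x8AEC.
Split into bytes (most-significant first): 8A EC.
Big-endian: lowest address holds the most-significant byte.
So the memory order matches the most-significant-first order: 8A EC.

8A EC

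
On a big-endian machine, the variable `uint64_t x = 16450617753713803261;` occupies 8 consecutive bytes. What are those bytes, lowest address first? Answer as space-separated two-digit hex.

E4 4C 55 B0 19 D8 7F FD

16450617753713803261 in hexadecimal, padded to 64 bits, is 0xE44C55B019D87FFD.
Split into bytes (most-significant first): E4 4C 55 B0 19 D8 7F FD.
Big-endian stores the most-significant byte at the lowest address.
So the memory order matches the most-significant-first order: E4 4C 55 B0 19 D8 7F FD.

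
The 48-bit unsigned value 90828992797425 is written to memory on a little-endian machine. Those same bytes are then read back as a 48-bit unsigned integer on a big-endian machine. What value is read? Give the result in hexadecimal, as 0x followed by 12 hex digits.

0xF1DAD9C59B52

90828992797425 in 48-bit hexadecimal is 0x529BC5D9DAF1.
Stored little-endian, the bytes at ascending addresses are F1 DA D9 C5 9B 52.
Read back as big-endian, the last byte is least significant, giving 0xF1DAD9C59B52.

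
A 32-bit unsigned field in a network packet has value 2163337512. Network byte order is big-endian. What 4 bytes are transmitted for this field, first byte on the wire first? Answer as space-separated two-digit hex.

80 F1 E9 28

2163337512 in hexadecimal, padded to 32 bits, is 0x80F1E928.
Split into bytes (most-significant first): 80 F1 E9 28.
Big-endian stores the most-significant byte at the lowest address.
So the memory order matches the most-significant-first order: 80 F1 E9 28.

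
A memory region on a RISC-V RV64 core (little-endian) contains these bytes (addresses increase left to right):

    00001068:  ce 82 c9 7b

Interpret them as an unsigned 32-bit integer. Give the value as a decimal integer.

2076803790

Little-endian stores the least-significant byte at the lowest address.
Reassemble most-significant byte first: 7B C9 82 CE → 0x7BC982CE.
0x7BC982CE = 2076803790.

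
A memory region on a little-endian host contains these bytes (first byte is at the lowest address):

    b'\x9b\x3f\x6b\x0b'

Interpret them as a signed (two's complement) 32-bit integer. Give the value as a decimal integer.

191578011

Little-endian: lowest address holds the least-significant byte.
Reassemble most-significant byte first: 0B 6B 3F 9B → 0x0B6B3F9B.
0x0B6B3F9B = 191578011.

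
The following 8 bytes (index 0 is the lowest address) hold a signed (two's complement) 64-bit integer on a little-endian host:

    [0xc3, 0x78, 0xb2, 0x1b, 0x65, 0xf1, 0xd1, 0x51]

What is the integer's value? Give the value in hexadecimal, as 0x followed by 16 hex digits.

In little-endian order the low byte comes first in memory.
Reassemble most-significant byte first: 51 D1 F1 65 1B B2 78 C3 → 0x51D1F1651BB278C3.

0x51D1F1651BB278C3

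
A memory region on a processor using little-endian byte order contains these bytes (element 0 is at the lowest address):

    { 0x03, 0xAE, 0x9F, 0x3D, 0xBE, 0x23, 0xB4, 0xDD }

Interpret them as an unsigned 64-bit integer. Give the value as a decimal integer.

Little-endian stores the least-significant byte at the lowest address.
Reassemble most-significant byte first: DD B4 23 BE 3D 9F AE 03 → 0xDDB423BE3D9FAE03.
0xDDB423BE3D9FAE03 = 15975433078174625283.

15975433078174625283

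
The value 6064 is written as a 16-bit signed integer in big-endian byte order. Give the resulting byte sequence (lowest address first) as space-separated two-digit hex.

17 B0

6064 in hexadecimal, padded to 16 bits, is 0x17B0.
Split into bytes (most-significant first): 17 B0.
In big-endian order the high byte comes first in memory.
So the memory order matches the most-significant-first order: 17 B0.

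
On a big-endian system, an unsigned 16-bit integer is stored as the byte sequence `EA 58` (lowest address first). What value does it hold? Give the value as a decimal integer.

Big-endian stores the most-significant byte at the lowest address.
The bytes are already most-significant first: 0xEA58.
0xEA58 = 59992.

59992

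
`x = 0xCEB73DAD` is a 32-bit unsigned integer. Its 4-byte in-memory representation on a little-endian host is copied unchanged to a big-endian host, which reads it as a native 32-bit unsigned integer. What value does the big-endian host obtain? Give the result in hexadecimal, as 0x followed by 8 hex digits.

0xAD3DB7CE

Stored little-endian, the bytes at ascending addresses are AD 3D B7 CE.
Read back as big-endian, the last byte is least significant, giving 0xAD3DB7CE.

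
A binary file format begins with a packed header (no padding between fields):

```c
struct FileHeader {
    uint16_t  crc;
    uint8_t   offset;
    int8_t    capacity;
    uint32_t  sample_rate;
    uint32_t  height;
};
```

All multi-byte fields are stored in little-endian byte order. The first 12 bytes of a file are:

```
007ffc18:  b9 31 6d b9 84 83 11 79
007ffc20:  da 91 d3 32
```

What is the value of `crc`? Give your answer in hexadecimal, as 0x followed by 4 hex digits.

`crc` is the first field, at byte offset 0, occupying 2 bytes.
Bytes at offsets 0..1: B9 31.
In little-endian order the low byte comes first in memory.
Reassemble most-significant byte first: 31 B9 → 0x31B9.

0x31B9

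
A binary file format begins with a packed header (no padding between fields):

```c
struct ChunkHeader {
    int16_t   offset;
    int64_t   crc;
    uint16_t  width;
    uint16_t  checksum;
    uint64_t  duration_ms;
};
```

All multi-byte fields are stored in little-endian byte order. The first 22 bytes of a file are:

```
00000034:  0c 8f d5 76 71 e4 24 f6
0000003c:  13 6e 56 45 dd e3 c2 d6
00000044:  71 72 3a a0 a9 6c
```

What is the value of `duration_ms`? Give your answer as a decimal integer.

7829965600048928450

`duration_ms` follows `offset` (2 B), `crc` (8 B), `width` (2 B), `checksum` (2 B), so it starts at offset 2 + 8 + 2 + 2 = 14 and occupies 8 bytes.
Bytes at offsets 14..21: C2 D6 71 72 3A A0 A9 6C.
Little-endian: lowest address holds the least-significant byte.
Reassemble most-significant byte first: 6C A9 A0 3A 72 71 D6 C2 → 0x6CA9A03A7271D6C2.
0x6CA9A03A7271D6C2 = 7829965600048928450.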